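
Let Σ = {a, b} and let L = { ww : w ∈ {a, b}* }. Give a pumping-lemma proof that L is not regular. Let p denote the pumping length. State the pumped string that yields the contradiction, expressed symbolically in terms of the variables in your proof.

a^{p+k} b^p a^p b^p

Suppose for contradiction that L is regular, and let p be the pumping length.
Take w = a^p b^p a^p b^p = uu where u = a^pb^p; then w ∈ L and |w| = 4p ≥ p.
The pumping lemma gives a decomposition w = xyz where |xy| ≤ p and |y| ≥ 1.
Because |xy| ≤ p and w begins with p copies of a, we have y = a^k with 1 ≤ k ≤ p.
Pump with i = 2: xy^2z = a^{p+k} b^p a^p b^p, of length 4p+k. Suppose this equals vv. The string starts with a and ends with b, so v does too; thus the boundary between the two copies of v is a b→a transition. There is exactly one such transition, at position 2p+k, so |v| = 2p+k and |vv| = 4p+2k ≠ 4p+k since k ≥ 1. So xy^2z ∉ L.
This contradicts the pumping lemma, so L is not regular.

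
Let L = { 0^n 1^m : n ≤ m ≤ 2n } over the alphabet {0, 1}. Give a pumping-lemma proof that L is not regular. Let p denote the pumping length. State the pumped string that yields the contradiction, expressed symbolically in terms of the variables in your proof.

0^{p+k} 1^p

Assume L is regular; let p be its pumping constant.
Take w = 0^p 1^p ∈ L (since p ≤ p ≤ 2p), with |w| = 2p ≥ p.
By the pumping lemma, w = xyz with |xy| ≤ p and y is nonempty.
Because |xy| ≤ p and w begins with p copies of 0, we have y = 0^k with 1 ≤ k ≤ p.
Pump with i = 2: xy^2z = 0^{p+k} 1^p. Now n = p+k > p = m, so the condition n ≤ m fails. Thus xy^2z ∉ L.
Contradiction. Therefore L is not regular.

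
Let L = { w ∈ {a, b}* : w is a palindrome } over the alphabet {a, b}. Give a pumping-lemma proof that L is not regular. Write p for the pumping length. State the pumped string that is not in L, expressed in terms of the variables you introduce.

Suppose for contradiction that L is regular, and let p be the pumping length.
Take w = a^p b a^p, a palindrome of length 2p+1 ≥ p.
By the pumping lemma, w = xyz with |xy| ≤ p and |y| > 0.
The first p characters of w are a's, so xy (and hence y) consists only of a's. Write y = a^k, 1 ≤ k ≤ p.
Pump with i = 2: xy^2z = a^{p+k} b a^p. Its reverse is a^p b a^{p+k}, which differs from xy^2z since k ≥ 1. So xy^2z is not a palindrome and xy^2z ∉ L.
This is a contradiction; hence L is not regular.

a^{p+k} b a^p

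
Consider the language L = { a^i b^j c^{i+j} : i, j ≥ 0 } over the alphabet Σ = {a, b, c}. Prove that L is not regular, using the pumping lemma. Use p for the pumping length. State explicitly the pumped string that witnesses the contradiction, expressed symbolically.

Toward a contradiction, assume L is regular with pumping length p.
Take w = a^p b^p c^{2p} ∈ L (with i=j=p, i+j=2p), |w| = 4p ≥ p.
The pumping lemma gives a decomposition w = xyz where |xy| ≤ p and y is nonempty.
Because |xy| ≤ p and w begins with p copies of a, we have y = a^k with 1 ≤ k ≤ p.
Consider xy^2z = a^{p+k} b^p c^{2p}. Now the a- and b-counts sum to 2p+k, but the c-count is 2p ≠ 2p+k. So xy^2z ∉ L.
This contradicts the pumping lemma, so L is not regular.

a^{p+k} b^p c^{2p}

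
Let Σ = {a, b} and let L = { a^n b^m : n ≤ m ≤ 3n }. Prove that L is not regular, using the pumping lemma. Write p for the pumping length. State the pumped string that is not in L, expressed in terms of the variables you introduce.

a^{p+k} b^p

Toward a contradiction, assume L is regular with pumping length p.
Take w = a^p b^p ∈ L (since p ≤ p ≤ 3p), with |w| = 2p ≥ p.
By the pumping lemma, w = xyz with |xy| ≤ p and y is nonempty.
The first p characters of w are a's, so xy (and hence y) consists only of a's. Write y = a^k, 1 ≤ k ≤ p.
Pump with i = 2: xy^2z = a^{p+k} b^p. Now n = p+k > p = m, so the condition n ≤ m fails. Thus xy^2z ∉ L.
This contradicts the pumping lemma, so L is not regular.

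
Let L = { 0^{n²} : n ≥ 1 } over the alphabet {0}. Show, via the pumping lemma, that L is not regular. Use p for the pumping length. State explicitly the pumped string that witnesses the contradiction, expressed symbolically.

Assume L is regular. Let p be the pumping length given by the pumping lemma.
Take w = 0^{p²} ∈ L with |w| = p² ≥ p.
The pumping lemma gives a decomposition w = xyz where |xy| ≤ p and |y| > 0.
Then y = 0^k for some k with 1 ≤ k ≤ p.
Pump with i = 2: xy^2z = 0^{p²+k}. Since 1 ≤ k ≤ p, p² < p²+k ≤ p²+p < (p+1)², so p²+k lies strictly between consecutive squares and is not a perfect square. So xy^2z ∉ L.
Contradiction. Therefore L is not regular.

0^{p²+k}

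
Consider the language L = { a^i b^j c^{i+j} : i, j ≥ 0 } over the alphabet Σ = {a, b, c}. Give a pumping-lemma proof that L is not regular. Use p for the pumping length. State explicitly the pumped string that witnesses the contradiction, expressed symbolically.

Assume L is regular; let p be its pumping constant.
Take w = a^p b^p c^{2p} ∈ L (with i=j=p, i+j=2p), |w| = 4p ≥ p.
Write w = xyz as guaranteed by the lemma, with |xy| ≤ p and |y| ≥ 1.
Since the first p symbols of w are all a's and |xy| ≤ p, y lies entirely in the leading a-block: y = a^k for some k with 1 ≤ k ≤ p.
Consider xy^2z = a^{p+k} b^p c^{2p}. Now the a- and b-counts sum to 2p+k, but the c-count is 2p ≠ 2p+k. So xy^2z ∉ L.
This contradicts the pumping lemma, so L is not regular.

a^{p+k} b^p c^{2p}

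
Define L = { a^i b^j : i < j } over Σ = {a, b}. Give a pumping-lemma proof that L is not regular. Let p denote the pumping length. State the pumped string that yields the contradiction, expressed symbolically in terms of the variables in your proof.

Suppose for contradiction that L is regular, and let p be the pumping length.
Choose w = a^p b^{p+1} ∈ L, with |w| = 2p+1 ≥ p.
Write w = xyz as guaranteed by the lemma, with |xy| ≤ p and |y| > 0.
Because |xy| ≤ p and w begins with p copies of a, we have y = a^k with 1 ≤ k ≤ p.
Consider xy^2z = a^{p+k} b^{p+1}. Since k ≥ 1, the a-count p+k is at least p+1, so i < j fails; thus xy^2z ∉ L.
This is a contradiction; hence L is not regular.

a^{p+k} b^{p+1}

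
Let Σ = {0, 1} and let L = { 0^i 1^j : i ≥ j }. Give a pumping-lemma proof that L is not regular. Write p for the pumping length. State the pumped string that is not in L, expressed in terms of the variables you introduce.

0^{p-k} 1^p

Assume L is regular. Let p be the pumping length given by the pumping lemma.
Choose w = 0^p 1^p ∈ L, with |w| = 2p ≥ p.
Write w = xyz as guaranteed by the lemma, with |xy| ≤ p and |y| > 0.
Because |xy| ≤ p and w begins with p copies of 0, we have y = 0^k with 1 ≤ k ≤ p.
Consider xy^0z = xz = 0^{p-k} 1^p. Since k ≥ 1, the 0-count p-k is less than p, so i ≥ j fails; thus xz ∉ L.
Contradiction. Therefore L is not regular.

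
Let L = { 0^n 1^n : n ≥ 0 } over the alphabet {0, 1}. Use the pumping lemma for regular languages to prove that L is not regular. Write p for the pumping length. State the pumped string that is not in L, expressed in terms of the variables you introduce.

0^{p+k} 1^p

Suppose for contradiction that L is regular, and let p be the pumping length.
Take w = 0^p 1^p. Then w ∈ L and |w| = 2p ≥ p.
Write w = xyz as guaranteed by the lemma, with |xy| ≤ p and |y| > 0.
The first p characters of w are 0's, so xy (and hence y) consists only of 0's. Write y = 0^k, 1 ≤ k ≤ p.
Pump with i = 2: xy^2z = 0^{p+k} 1^p. For this to lie in L we would need p = p+k, which forces k = 0. But k ≥ 1, so xy^2z ∉ L.
Contradiction. Therefore L is not regular.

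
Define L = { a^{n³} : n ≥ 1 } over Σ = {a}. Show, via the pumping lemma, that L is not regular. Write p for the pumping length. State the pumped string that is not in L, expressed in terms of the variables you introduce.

Suppose for contradiction that L is regular, and let p be the pumping length.
Take w = a^{p³} ∈ L with |w| = p³ ≥ p.
The pumping lemma gives a decomposition w = xyz where |xy| ≤ p and |y| ≥ 1.
Then y = a^k for some k with 1 ≤ k ≤ p.
Pump with i = 2: xy^2z = a^{p³+k}. Since 1 ≤ k ≤ p, p³ < p³+k ≤ p³+p < p³+3p²+3p+1 = (p+1)³, so p³+k is not a perfect cube. So xy^2z ∉ L.
Contradiction. Therefore L is not regular.

a^{p³+k}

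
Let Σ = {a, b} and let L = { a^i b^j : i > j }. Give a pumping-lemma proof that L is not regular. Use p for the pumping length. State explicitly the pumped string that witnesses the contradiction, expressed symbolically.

Assume L is regular. Let p be the pumping length given by the pumping lemma.
Choose w = a^{p+1} b^p ∈ L, with |w| = 2p+1 ≥ p.
By the pumping lemma, w = xyz with |xy| ≤ p and |y| ≥ 1.
Since the first p symbols of w are all a's and |xy| ≤ p, y lies entirely in the leading a-block: y = a^k for some k with 1 ≤ k ≤ p.
Consider xy^0z = xz = a^{p+1-k} b^p. Since k ≥ 1, the a-count p+1-k is at most p, so i > j fails; thus xz ∉ L.
This is a contradiction; hence L is not regular.

a^{p+1-k} b^p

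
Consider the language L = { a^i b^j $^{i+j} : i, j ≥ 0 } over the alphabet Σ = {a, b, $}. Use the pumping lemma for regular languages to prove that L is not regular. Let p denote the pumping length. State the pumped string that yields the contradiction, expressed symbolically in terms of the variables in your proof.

a^{p+k} b^p $^{2p}

Assume L is regular; let p be its pumping constant.
Take w = a^p b^p $^{2p} ∈ L (with i=j=p, i+j=2p), |w| = 4p ≥ p.
Write w = xyz as guaranteed by the lemma, with |xy| ≤ p and |y| ≥ 1.
The first p characters of w are a's, so xy (and hence y) consists only of a's. Write y = a^k, 1 ≤ k ≤ p.
Consider xy^2z = a^{p+k} b^p $^{2p}. Now the a- and b-counts sum to 2p+k, but the $-count is 2p ≠ 2p+k. So xy^2z ∉ L.
This contradicts the pumping lemma, so L is not regular.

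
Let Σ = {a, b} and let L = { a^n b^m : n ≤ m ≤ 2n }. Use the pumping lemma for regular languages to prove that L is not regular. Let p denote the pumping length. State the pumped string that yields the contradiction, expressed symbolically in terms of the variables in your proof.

a^{p+k} b^p

Assume L is regular. Let p be the pumping length given by the pumping lemma.
Take w = a^p b^p ∈ L (since p ≤ p ≤ 2p), with |w| = 2p ≥ p.
Write w = xyz as guaranteed by the lemma, with |xy| ≤ p and y is nonempty.
The first p characters of w are a's, so xy (and hence y) consists only of a's. Write y = a^k, 1 ≤ k ≤ p.
Pump with i = 2: xy^2z = a^{p+k} b^p. Now n = p+k > p = m, so the condition n ≤ m fails. Thus xy^2z ∉ L.
This is a contradiction; hence L is not regular.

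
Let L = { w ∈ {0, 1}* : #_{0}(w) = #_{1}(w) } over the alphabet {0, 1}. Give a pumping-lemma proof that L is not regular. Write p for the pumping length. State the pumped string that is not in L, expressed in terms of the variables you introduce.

0^{p+k} 1^p

Suppose for contradiction that L is regular, and let p be the pumping length.
Choose w = 0^p 1^p ∈ L with |w| = 2p ≥ p.
Write w = xyz as guaranteed by the lemma, with |xy| ≤ p and y is nonempty.
The first p characters of w are 0's, so xy (and hence y) consists only of 0's. Write y = 0^k, 1 ≤ k ≤ p.
Pump with i = 2: xy^2z = 0^{p+k} 1^p has p+k occurrences of 0 but only p of 1. Since k ≥ 1 the counts differ, so xy^2z ∉ L.
This is a contradiction; hence L is not regular.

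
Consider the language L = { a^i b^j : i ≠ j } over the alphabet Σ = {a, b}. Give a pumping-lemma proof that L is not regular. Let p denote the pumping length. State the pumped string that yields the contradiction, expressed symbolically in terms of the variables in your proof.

a^{p+p!} b^{p+p!}

Assume L is regular. Let p be the pumping length given by the pumping lemma.
Choose w = a^p b^{p+p!}. Since p ≠ p+p!, w ∈ L; and |w| ≥ p.
Write w = xyz as guaranteed by the lemma, with |xy| ≤ p and |y| ≥ 1.
Since the first p symbols of w are all a's and |xy| ≤ p, y lies entirely in the leading a-block: y = a^k for some k with 1 ≤ k ≤ p.
Since 1 ≤ k ≤ p, k divides p!; set t = 1 + p!/k. Then xy^t z has p + (p!/k)·k = p + p! copies of a. Now the a-count equals the b-count, so i ≠ j fails. So xy^t z = a^{p+p!} b^{p+p!} ∉ L.
This is a contradiction; hence L is not regular.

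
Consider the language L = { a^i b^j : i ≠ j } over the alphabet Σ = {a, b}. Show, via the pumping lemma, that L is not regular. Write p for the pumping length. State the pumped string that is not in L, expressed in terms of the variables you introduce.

a^{p+p!} b^{p+p!}

Toward a contradiction, assume L is regular with pumping length p.
Choose w = a^p b^{p+p!}. Since p ≠ p+p!, w ∈ L; and |w| ≥ p.
The pumping lemma gives a decomposition w = xyz where |xy| ≤ p and |y| > 0.
The first p characters of w are a's, so xy (and hence y) consists only of a's. Write y = a^k, 1 ≤ k ≤ p.
Since 1 ≤ k ≤ p, k divides p!; set t = 1 + p!/k. Then xy^t z has p + (p!/k)·k = p + p! copies of a. Now the a-count equals the b-count, so i ≠ j fails. So xy^t z = a^{p+p!} b^{p+p!} ∉ L.
Contradiction. Therefore L is not regular.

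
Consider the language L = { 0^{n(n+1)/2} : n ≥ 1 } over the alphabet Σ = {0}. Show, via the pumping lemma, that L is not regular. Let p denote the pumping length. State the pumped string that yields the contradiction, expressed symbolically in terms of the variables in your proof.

Suppose for contradiction that L is regular, and let p be the pumping length.
Take w = 0^{p(p+1)/2} ∈ L with |w| = p(p+1)/2 ≥ p.
By the pumping lemma, w = xyz with |xy| ≤ p and |y| > 0.
Then y = 0^k for some k with 1 ≤ k ≤ p.
Pump with i = 2: xy^2z = 0^{p(p+1)/2+k}. Since 1 ≤ k ≤ p, p(p+1)/2 < p(p+1)/2+k ≤ p(p+1)/2+p < (p+1)(p+2)/2, so p(p+1)/2+k is strictly between consecutive triangular numbers. So xy^2z ∉ L.
Contradiction. Therefore L is not regular.

0^{p(p+1)/2+k}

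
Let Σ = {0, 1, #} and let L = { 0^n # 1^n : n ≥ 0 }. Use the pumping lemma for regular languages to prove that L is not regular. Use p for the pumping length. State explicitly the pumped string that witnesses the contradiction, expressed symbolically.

0^{p+k} # 1^p

Assume L is regular; let p be its pumping constant.
Take w = 0^p # 1^p ∈ L with |w| = 2p+1 ≥ p.
Write w = xyz as guaranteed by the lemma, with |xy| ≤ p and y is nonempty.
Because |xy| ≤ p and w begins with p copies of 0, we have y = 0^k with 1 ≤ k ≤ p.
Pump with i = 2: xy^2z = 0^{p+k} # 1^p, which would require p+k = p. But k ≥ 1, so xy^2z ∉ L.
Contradiction. Therefore L is not regular.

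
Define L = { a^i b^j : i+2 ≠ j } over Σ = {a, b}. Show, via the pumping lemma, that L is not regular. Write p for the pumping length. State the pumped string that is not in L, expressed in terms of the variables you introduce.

a^{p+p!} b^{p+p!+2}

Assume L is regular. Let p be the pumping length given by the pumping lemma.
Choose w = a^p b^{p+p!+2}. Since p ≠ (p+p!+2)-2 = p+p!, w ∈ L; and |w| ≥ p.
The pumping lemma gives a decomposition w = xyz where |xy| ≤ p and |y| ≥ 1.
Since the first p symbols of w are all a's and |xy| ≤ p, y lies entirely in the leading a-block: y = a^k for some k with 1 ≤ k ≤ p.
Since 1 ≤ k ≤ p, k divides p!; set t = 1 + p!/k. Then xy^t z has p + (p!/k)·k = p + p! copies of a. Now the a-count is p+p! and (b-count)-2 = (p+p!+2)-2 = p+p!, so i+2 ≠ j fails. So xy^t z = a^{p+p!} b^{p+p!+2} ∉ L.
This contradicts the pumping lemma, so L is not regular.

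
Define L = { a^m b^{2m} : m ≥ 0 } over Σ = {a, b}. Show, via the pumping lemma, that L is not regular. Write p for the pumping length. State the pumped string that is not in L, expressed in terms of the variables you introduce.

Suppose for contradiction that L is regular, and let p be the pumping length.
Take w = a^p b^{2p}. Then w ∈ L and |w| = 3p ≥ p.
By the pumping lemma, w = xyz with |xy| ≤ p and |y| ≥ 1.
Since the first p symbols of w are all a's and |xy| ≤ p, y lies entirely in the leading a-block: y = a^k for some k with 1 ≤ k ≤ p.
Pump with i = 2: xy^2z = a^{p+k} b^{2p}. For this to lie in L we would need 2p = 2(p+k), which forces k = 0. But k ≥ 1, so xy^2z ∉ L.
This contradicts the pumping lemma, so L is not regular.

a^{p+k} b^{2p}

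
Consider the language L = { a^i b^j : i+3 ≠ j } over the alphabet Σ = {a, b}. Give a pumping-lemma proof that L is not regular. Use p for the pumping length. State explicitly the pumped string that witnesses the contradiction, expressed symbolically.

Assume L is regular. Let p be the pumping length given by the pumping lemma.
Choose w = a^p b^{p+p!+3}. Since p ≠ (p+p!+3)-3 = p+p!, w ∈ L; and |w| ≥ p.
The pumping lemma gives a decomposition w = xyz where |xy| ≤ p and |y| ≥ 1.
Because |xy| ≤ p and w begins with p copies of a, we have y = a^k with 1 ≤ k ≤ p.
Since 1 ≤ k ≤ p, k divides p!; set t = 1 + p!/k. Then xy^t z has p + (p!/k)·k = p + p! copies of a. Now the a-count is p+p! and (b-count)-3 = (p+p!+3)-3 = p+p!, so i+3 ≠ j fails. So xy^t z = a^{p+p!} b^{p+p!+3} ∉ L.
This is a contradiction; hence L is not regular.

a^{p+p!} b^{p+p!+3}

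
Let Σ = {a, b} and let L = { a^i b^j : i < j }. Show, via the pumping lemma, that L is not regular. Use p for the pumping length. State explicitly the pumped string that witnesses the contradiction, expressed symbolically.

a^{p+k} b^{p+1}

Toward a contradiction, assume L is regular with pumping length p.
Choose w = a^p b^{p+1} ∈ L, with |w| = 2p+1 ≥ p.
The pumping lemma gives a decomposition w = xyz where |xy| ≤ p and |y| ≥ 1.
Because |xy| ≤ p and w begins with p copies of a, we have y = a^k with 1 ≤ k ≤ p.
Consider xy^2z = a^{p+k} b^{p+1}. Since k ≥ 1, the a-count p+k is at least p+1, so i < j fails; thus xy^2z ∉ L.
This contradicts the pumping lemma, so L is not regular.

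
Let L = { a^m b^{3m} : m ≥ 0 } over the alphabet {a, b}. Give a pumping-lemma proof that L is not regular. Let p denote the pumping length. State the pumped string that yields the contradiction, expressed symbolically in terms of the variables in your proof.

a^{p+k} b^{3p}

Assume L is regular. Let p be the pumping length given by the pumping lemma.
Take w = a^p b^{3p}. Then w ∈ L and |w| = 4p ≥ p.
By the pumping lemma, w = xyz with |xy| ≤ p and |y| ≥ 1.
Since the first p symbols of w are all a's and |xy| ≤ p, y lies entirely in the leading a-block: y = a^k for some k with 1 ≤ k ≤ p.
Pump with i = 2: xy^2z = a^{p+k} b^{3p}. For this to lie in L we would need 3p = 3(p+k), which forces k = 0. But k ≥ 1, so xy^2z ∉ L.
This contradicts the pumping lemma, so L is not regular.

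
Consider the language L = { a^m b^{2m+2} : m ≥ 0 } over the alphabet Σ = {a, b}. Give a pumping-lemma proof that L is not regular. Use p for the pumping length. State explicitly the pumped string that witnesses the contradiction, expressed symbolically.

Assume L is regular; let p be its pumping constant.
Let w = a^p b^{2p+2} ∈ L; note |w| = 3p+2 ≥ p.
Write w = xyz as guaranteed by the lemma, with |xy| ≤ p and |y| > 0.
The first p characters of w are a's, so xy (and hence y) consists only of a's. Write y = a^k, 1 ≤ k ≤ p.
Pump with i = 2: xy^2z = a^{p+k} b^{2p+2}. For this to lie in L we would need 2p+2 = 2(p+k)+2, which forces k = 0. But k ≥ 1, so xy^2z ∉ L.
This contradicts the pumping lemma, so L is not regular.

a^{p+k} b^{2p+2}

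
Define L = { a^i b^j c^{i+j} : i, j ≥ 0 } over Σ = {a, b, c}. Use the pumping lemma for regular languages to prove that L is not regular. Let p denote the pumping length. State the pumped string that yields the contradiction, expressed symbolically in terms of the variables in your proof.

Assume L is regular; let p be its pumping constant.
Take w = a^p b^p c^{2p} ∈ L (with i=j=p, i+j=2p), |w| = 4p ≥ p.
Write w = xyz as guaranteed by the lemma, with |xy| ≤ p and y is nonempty.
Because |xy| ≤ p and w begins with p copies of a, we have y = a^k with 1 ≤ k ≤ p.
Consider xy^2z = a^{p+k} b^p c^{2p}. Now the a- and b-counts sum to 2p+k, but the c-count is 2p ≠ 2p+k. So xy^2z ∉ L.
This contradicts the pumping lemma, so L is not regular.

a^{p+k} b^p c^{2p}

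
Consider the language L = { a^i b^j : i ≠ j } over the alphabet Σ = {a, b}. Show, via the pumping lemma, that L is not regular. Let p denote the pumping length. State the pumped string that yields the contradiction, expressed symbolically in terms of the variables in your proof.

Assume L is regular; let p be its pumping constant.
Choose w = a^p b^{p+p!}. Since p ≠ p+p!, w ∈ L; and |w| ≥ p.
By the pumping lemma, w = xyz with |xy| ≤ p and |y| ≥ 1.
Since the first p symbols of w are all a's and |xy| ≤ p, y lies entirely in the leading a-block: y = a^k for some k with 1 ≤ k ≤ p.
Since 1 ≤ k ≤ p, k divides p!; set t = 1 + p!/k. Then xy^t z has p + (p!/k)·k = p + p! copies of a. Now the a-count equals the b-count, so i ≠ j fails. So xy^t z = a^{p+p!} b^{p+p!} ∉ L.
This is a contradiction; hence L is not regular.

a^{p+p!} b^{p+p!}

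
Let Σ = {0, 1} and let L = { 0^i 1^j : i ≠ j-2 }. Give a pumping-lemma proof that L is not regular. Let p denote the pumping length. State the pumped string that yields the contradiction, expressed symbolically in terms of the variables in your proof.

0^{p+p!} 1^{p+p!+2}

Toward a contradiction, assume L is regular with pumping length p.
Choose w = 0^p 1^{p+p!+2}. Since p ≠ (p+p!+2)-2 = p+p!, w ∈ L; and |w| ≥ p.
Write w = xyz as guaranteed by the lemma, with |xy| ≤ p and y is nonempty.
Because |xy| ≤ p and w begins with p copies of 0, we have y = 0^k with 1 ≤ k ≤ p.
Since 1 ≤ k ≤ p, k divides p!; set t = 1 + p!/k. Then xy^t z has p + (p!/k)·k = p + p! copies of 0. Now the 0-count is p+p! and (1-count)-2 = (p+p!+2)-2 = p+p!, so i ≠ j-2 fails. So xy^t z = 0^{p+p!} 1^{p+p!+2} ∉ L.
This is a contradiction; hence L is not regular.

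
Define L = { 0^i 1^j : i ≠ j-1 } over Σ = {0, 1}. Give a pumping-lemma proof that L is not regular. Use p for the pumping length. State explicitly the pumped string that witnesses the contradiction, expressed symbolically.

0^{p+p!} 1^{p+p!+1}

Toward a contradiction, assume L is regular with pumping length p.
Choose w = 0^p 1^{p+p!+1}. Since p ≠ (p+p!+1)-1 = p+p!, w ∈ L; and |w| ≥ p.
By the pumping lemma, w = xyz with |xy| ≤ p and |y| > 0.
Because |xy| ≤ p and w begins with p copies of 0, we have y = 0^k with 1 ≤ k ≤ p.
Since 1 ≤ k ≤ p, k divides p!; set t = 1 + p!/k. Then xy^t z has p + (p!/k)·k = p + p! copies of 0. Now the 0-count is p+p! and (1-count)-1 = (p+p!+1)-1 = p+p!, so i ≠ j-1 fails. So xy^t z = 0^{p+p!} 1^{p+p!+1} ∉ L.
This contradicts the pumping lemma, so L is not regular.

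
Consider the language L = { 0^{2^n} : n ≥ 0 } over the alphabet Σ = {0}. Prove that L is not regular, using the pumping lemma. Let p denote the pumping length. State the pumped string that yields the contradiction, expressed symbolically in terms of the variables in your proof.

Assume L is regular; let p be its pumping constant.
Take w = 0^{2^p} ∈ L with |w| = 2^p ≥ p.
Write w = xyz as guaranteed by the lemma, with |xy| ≤ p and |y| > 0.
Then y = 0^k for some k with 1 ≤ k ≤ p.
Pump with i = 2: xy^2z = 0^{2^p+k}. Since 1 ≤ k ≤ p < 2^p, we have 2^p < 2^p+k < 2^{p+1}, so 2^p+k is not a power of 2. So xy^2z ∉ L.
This is a contradiction; hence L is not regular.

0^{2^p+k}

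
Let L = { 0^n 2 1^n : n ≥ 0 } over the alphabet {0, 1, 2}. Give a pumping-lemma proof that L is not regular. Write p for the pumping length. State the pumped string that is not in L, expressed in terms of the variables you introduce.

0^{p+k} 2 1^p

Assume L is regular. Let p be the pumping length given by the pumping lemma.
Take w = 0^p 2 1^p ∈ L with |w| = 2p+1 ≥ p.
Write w = xyz as guaranteed by the lemma, with |xy| ≤ p and |y| > 0.
The first p characters of w are 0's, so xy (and hence y) consists only of 0's. Write y = 0^k, 1 ≤ k ≤ p.
Pump with i = 2: xy^2z = 0^{p+k} 2 1^p, which would require p+k = p. But k ≥ 1, so xy^2z ∉ L.
Contradiction. Therefore L is not regular.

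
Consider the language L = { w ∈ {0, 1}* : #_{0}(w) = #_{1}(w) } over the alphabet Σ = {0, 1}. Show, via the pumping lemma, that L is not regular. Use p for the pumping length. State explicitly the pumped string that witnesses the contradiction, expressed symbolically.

0^{p+k} 1^p

Suppose for contradiction that L is regular, and let p be the pumping length.
Choose w = 0^p 1^p ∈ L with |w| = 2p ≥ p.
By the pumping lemma, w = xyz with |xy| ≤ p and y is nonempty.
Because |xy| ≤ p and w begins with p copies of 0, we have y = 0^k with 1 ≤ k ≤ p.
Pump with i = 2: xy^2z = 0^{p+k} 1^p has p+k occurrences of 0 but only p of 1. Since k ≥ 1 the counts differ, so xy^2z ∉ L.
Contradiction. Therefore L is not regular.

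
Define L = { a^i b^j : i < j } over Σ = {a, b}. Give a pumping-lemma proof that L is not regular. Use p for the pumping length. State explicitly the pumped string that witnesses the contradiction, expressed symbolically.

a^{p+k} b^{p+1}

Toward a contradiction, assume L is regular with pumping length p.
Choose w = a^p b^{p+1} ∈ L, with |w| = 2p+1 ≥ p.
By the pumping lemma, w = xyz with |xy| ≤ p and |y| > 0.
Because |xy| ≤ p and w begins with p copies of a, we have y = a^k with 1 ≤ k ≤ p.
Consider xy^2z = a^{p+k} b^{p+1}. Since k ≥ 1, the a-count p+k is at least p+1, so i < j fails; thus xy^2z ∉ L.
This contradicts the pumping lemma, so L is not regular.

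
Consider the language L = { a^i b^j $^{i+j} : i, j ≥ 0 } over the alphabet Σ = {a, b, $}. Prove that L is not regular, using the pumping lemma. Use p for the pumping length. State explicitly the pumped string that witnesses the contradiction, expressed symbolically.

a^{p+k} b^p $^{2p}

Assume L is regular; let p be its pumping constant.
Take w = a^p b^p $^{2p} ∈ L (with i=j=p, i+j=2p), |w| = 4p ≥ p.
Write w = xyz as guaranteed by the lemma, with |xy| ≤ p and |y| ≥ 1.
The first p characters of w are a's, so xy (and hence y) consists only of a's. Write y = a^k, 1 ≤ k ≤ p.
Consider xy^2z = a^{p+k} b^p $^{2p}. Now the a- and b-counts sum to 2p+k, but the $-count is 2p ≠ 2p+k. So xy^2z ∉ L.
Contradiction. Therefore L is not regular.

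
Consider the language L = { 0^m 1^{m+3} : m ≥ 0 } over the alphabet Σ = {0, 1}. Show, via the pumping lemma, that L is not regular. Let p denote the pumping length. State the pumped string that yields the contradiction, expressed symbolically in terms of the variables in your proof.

0^{p+k} 1^{p+3}

Assume L is regular. Let p be the pumping length given by the pumping lemma.
Let w = 0^p 1^{p+3} ∈ L; note |w| = 2p+3 ≥ p.
Write w = xyz as guaranteed by the lemma, with |xy| ≤ p and y is nonempty.
The first p characters of w are 0's, so xy (and hence y) consists only of 0's. Write y = 0^k, 1 ≤ k ≤ p.
Pump with i = 2: xy^2z = 0^{p+k} 1^{p+3}. For this to lie in L we would need p+3 = (p+k)+3, which forces k = 0. But k ≥ 1, so xy^2z ∉ L.
This contradicts the pumping lemma, so L is not regular.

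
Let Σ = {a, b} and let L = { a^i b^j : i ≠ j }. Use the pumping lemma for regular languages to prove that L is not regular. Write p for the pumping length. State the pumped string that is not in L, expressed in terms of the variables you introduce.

Toward a contradiction, assume L is regular with pumping length p.
Choose w = a^p b^{p+p!}. Since p ≠ p+p!, w ∈ L; and |w| ≥ p.
Write w = xyz as guaranteed by the lemma, with |xy| ≤ p and |y| > 0.
Since the first p symbols of w are all a's and |xy| ≤ p, y lies entirely in the leading a-block: y = a^k for some k with 1 ≤ k ≤ p.
Since 1 ≤ k ≤ p, k divides p!; set t = 1 + p!/k. Then xy^t z has p + (p!/k)·k = p + p! copies of a. Now the a-count equals the b-count, so i ≠ j fails. So xy^t z = a^{p+p!} b^{p+p!} ∉ L.
This is a contradiction; hence L is not regular.

a^{p+p!} b^{p+p!}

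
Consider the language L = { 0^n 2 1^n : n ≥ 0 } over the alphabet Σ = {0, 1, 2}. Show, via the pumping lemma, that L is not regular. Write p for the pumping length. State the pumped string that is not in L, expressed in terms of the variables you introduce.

Toward a contradiction, assume L is regular with pumping length p.
Take w = 0^p 2 1^p ∈ L with |w| = 2p+1 ≥ p.
The pumping lemma gives a decomposition w = xyz where |xy| ≤ p and |y| > 0.
The first p characters of w are 0's, so xy (and hence y) consists only of 0's. Write y = 0^k, 1 ≤ k ≤ p.
Pump with i = 2: xy^2z = 0^{p+k} 2 1^p, which would require p+k = p. But k ≥ 1, so xy^2z ∉ L.
This is a contradiction; hence L is not regular.

0^{p+k} 2 1^p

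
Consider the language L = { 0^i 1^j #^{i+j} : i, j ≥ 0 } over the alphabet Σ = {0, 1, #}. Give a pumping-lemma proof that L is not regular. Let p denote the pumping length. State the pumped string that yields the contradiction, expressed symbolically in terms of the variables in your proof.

Assume L is regular. Let p be the pumping length given by the pumping lemma.
Take w = 0^p 1^p #^{2p} ∈ L (with i=j=p, i+j=2p), |w| = 4p ≥ p.
Write w = xyz as guaranteed by the lemma, with |xy| ≤ p and |y| > 0.
Because |xy| ≤ p and w begins with p copies of 0, we have y = 0^k with 1 ≤ k ≤ p.
Consider xy^2z = 0^{p+k} 1^p #^{2p}. Now the 0- and 1-counts sum to 2p+k, but the #-count is 2p ≠ 2p+k. So xy^2z ∉ L.
This is a contradiction; hence L is not regular.

0^{p+k} 1^p #^{2p}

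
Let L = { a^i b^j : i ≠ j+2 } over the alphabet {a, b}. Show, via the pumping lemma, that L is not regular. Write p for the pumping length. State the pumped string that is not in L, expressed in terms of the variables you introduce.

Assume L is regular. Let p be the pumping length given by the pumping lemma.
Choose w = a^p b^{p+p!-2}. Since p ≠ (p+p!-2)+2 = p+p!, w ∈ L; and |w| ≥ p.
Write w = xyz as guaranteed by the lemma, with |xy| ≤ p and |y| > 0.
The first p characters of w are a's, so xy (and hence y) consists only of a's. Write y = a^k, 1 ≤ k ≤ p.
Since 1 ≤ k ≤ p, k divides p!; set t = 1 + p!/k. Then xy^t z has p + (p!/k)·k = p + p! copies of a. Now the a-count is p+p! and (b-count)+2 = (p+p!-2)+2 = p+p!, so i ≠ j+2 fails. So xy^t z = a^{p+p!} b^{p+p!-2} ∉ L.
This contradicts the pumping lemma, so L is not regular.

a^{p+p!} b^{p+p!-2}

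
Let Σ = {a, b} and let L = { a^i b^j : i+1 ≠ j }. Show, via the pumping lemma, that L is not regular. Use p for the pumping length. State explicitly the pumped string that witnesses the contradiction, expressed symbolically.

Assume L is regular. Let p be the pumping length given by the pumping lemma.
Choose w = a^p b^{p+p!+1}. Since p ≠ (p+p!+1)-1 = p+p!, w ∈ L; and |w| ≥ p.
Write w = xyz as guaranteed by the lemma, with |xy| ≤ p and |y| > 0.
The first p characters of w are a's, so xy (and hence y) consists only of a's. Write y = a^k, 1 ≤ k ≤ p.
Since 1 ≤ k ≤ p, k divides p!; set t = 1 + p!/k. Then xy^t z has p + (p!/k)·k = p + p! copies of a. Now the a-count is p+p! and (b-count)-1 = (p+p!+1)-1 = p+p!, so i+1 ≠ j fails. So xy^t z = a^{p+p!} b^{p+p!+1} ∉ L.
This contradicts the pumping lemma, so L is not regular.

a^{p+p!} b^{p+p!+1}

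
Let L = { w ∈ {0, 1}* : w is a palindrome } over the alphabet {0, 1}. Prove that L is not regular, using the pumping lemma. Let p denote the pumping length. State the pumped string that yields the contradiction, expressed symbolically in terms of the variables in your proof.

0^{p+k} 1 0^p

Assume L is regular; let p be its pumping constant.
Take w = 0^p 1 0^p, a palindrome of length 2p+1 ≥ p.
Write w = xyz as guaranteed by the lemma, with |xy| ≤ p and |y| ≥ 1.
The first p characters of w are 0's, so xy (and hence y) consists only of 0's. Write y = 0^k, 1 ≤ k ≤ p.
Pump with i = 2: xy^2z = 0^{p+k} 1 0^p. Its reverse is 0^p 1 0^{p+k}, which differs from xy^2z since k ≥ 1. So xy^2z is not a palindrome and xy^2z ∉ L.
This contradicts the pumping lemma, so L is not regular.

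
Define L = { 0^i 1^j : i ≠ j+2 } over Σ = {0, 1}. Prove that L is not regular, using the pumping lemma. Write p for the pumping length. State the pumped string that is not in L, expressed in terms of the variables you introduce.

0^{p+p!} 1^{p+p!-2}

Toward a contradiction, assume L is regular with pumping length p.
Choose w = 0^p 1^{p+p!-2}. Since p ≠ (p+p!-2)+2 = p+p!, w ∈ L; and |w| ≥ p.
By the pumping lemma, w = xyz with |xy| ≤ p and y is nonempty.
Because |xy| ≤ p and w begins with p copies of 0, we have y = 0^k with 1 ≤ k ≤ p.
Since 1 ≤ k ≤ p, k divides p!; set t = 1 + p!/k. Then xy^t z has p + (p!/k)·k = p + p! copies of 0. Now the 0-count is p+p! and (1-count)+2 = (p+p!-2)+2 = p+p!, so i ≠ j+2 fails. So xy^t z = 0^{p+p!} 1^{p+p!-2} ∉ L.
This contradicts the pumping lemma, so L is not regular.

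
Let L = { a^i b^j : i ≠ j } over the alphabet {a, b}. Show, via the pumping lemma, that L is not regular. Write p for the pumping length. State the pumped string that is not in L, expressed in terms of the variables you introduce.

Assume L is regular. Let p be the pumping length given by the pumping lemma.
Choose w = a^p b^{p+p!}. Since p ≠ p+p!, w ∈ L; and |w| ≥ p.
Write w = xyz as guaranteed by the lemma, with |xy| ≤ p and |y| > 0.
Because |xy| ≤ p and w begins with p copies of a, we have y = a^k with 1 ≤ k ≤ p.
Since 1 ≤ k ≤ p, k divides p!; set t = 1 + p!/k. Then xy^t z has p + (p!/k)·k = p + p! copies of a. Now the a-count equals the b-count, so i ≠ j fails. So xy^t z = a^{p+p!} b^{p+p!} ∉ L.
This is a contradiction; hence L is not regular.

a^{p+p!} b^{p+p!}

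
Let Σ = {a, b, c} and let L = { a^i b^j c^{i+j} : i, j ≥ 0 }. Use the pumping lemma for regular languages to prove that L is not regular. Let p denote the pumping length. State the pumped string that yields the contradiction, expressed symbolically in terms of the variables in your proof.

Suppose for contradiction that L is regular, and let p be the pumping length.
Take w = a^p b^p c^{2p} ∈ L (with i=j=p, i+j=2p), |w| = 4p ≥ p.
Write w = xyz as guaranteed by the lemma, with |xy| ≤ p and |y| > 0.
Because |xy| ≤ p and w begins with p copies of a, we have y = a^k with 1 ≤ k ≤ p.
Consider xy^2z = a^{p+k} b^p c^{2p}. Now the a- and b-counts sum to 2p+k, but the c-count is 2p ≠ 2p+k. So xy^2z ∉ L.
Contradiction. Therefore L is not regular.

a^{p+k} b^p c^{2p}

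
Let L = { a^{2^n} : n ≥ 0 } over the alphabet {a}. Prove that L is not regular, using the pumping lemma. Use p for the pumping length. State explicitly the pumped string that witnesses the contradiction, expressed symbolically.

Toward a contradiction, assume L is regular with pumping length p.
Take w = a^{2^p} ∈ L with |w| = 2^p ≥ p.
By the pumping lemma, w = xyz with |xy| ≤ p and |y| > 0.
Then y = a^k for some k with 1 ≤ k ≤ p.
Pump with i = 2: xy^2z = a^{2^p+k}. Since 1 ≤ k ≤ p < 2^p, we have 2^p < 2^p+k < 2^{p+1}, so 2^p+k is not a power of 2. So xy^2z ∉ L.
This is a contradiction; hence L is not regular.

a^{2^p+k}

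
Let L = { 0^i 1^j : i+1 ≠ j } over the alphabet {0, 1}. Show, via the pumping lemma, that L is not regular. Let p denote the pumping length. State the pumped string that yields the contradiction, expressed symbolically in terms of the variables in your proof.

0^{p+p!} 1^{p+p!+1}

Assume L is regular; let p be its pumping constant.
Choose w = 0^p 1^{p+p!+1}. Since p ≠ (p+p!+1)-1 = p+p!, w ∈ L; and |w| ≥ p.
Write w = xyz as guaranteed by the lemma, with |xy| ≤ p and |y| ≥ 1.
Because |xy| ≤ p and w begins with p copies of 0, we have y = 0^k with 1 ≤ k ≤ p.
Since 1 ≤ k ≤ p, k divides p!; set t = 1 + p!/k. Then xy^t z has p + (p!/k)·k = p + p! copies of 0. Now the 0-count is p+p! and (1-count)-1 = (p+p!+1)-1 = p+p!, so i+1 ≠ j fails. So xy^t z = 0^{p+p!} 1^{p+p!+1} ∉ L.
This is a contradiction; hence L is not regular.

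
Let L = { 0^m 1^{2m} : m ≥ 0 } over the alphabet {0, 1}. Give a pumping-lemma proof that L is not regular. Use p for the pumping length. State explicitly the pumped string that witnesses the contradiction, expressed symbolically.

0^{p+k} 1^{2p}

Toward a contradiction, assume L is regular with pumping length p.
Choose w = 0^p 1^{2p}, which is in L with |w| = 3p ≥ p.
The pumping lemma gives a decomposition w = xyz where |xy| ≤ p and y is nonempty.
Since the first p symbols of w are all 0's and |xy| ≤ p, y lies entirely in the leading 0-block: y = 0^k for some k with 1 ≤ k ≤ p.
Pump with i = 2: xy^2z = 0^{p+k} 1^{2p}. For this to lie in L we would need 2p = 2(p+k), which forces k = 0. But k ≥ 1, so xy^2z ∉ L.
This is a contradiction; hence L is not regular.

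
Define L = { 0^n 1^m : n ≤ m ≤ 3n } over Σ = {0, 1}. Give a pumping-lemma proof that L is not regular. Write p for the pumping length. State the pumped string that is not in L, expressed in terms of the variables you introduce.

Suppose for contradiction that L is regular, and let p be the pumping length.
Take w = 0^p 1^p ∈ L (since p ≤ p ≤ 3p), with |w| = 2p ≥ p.
The pumping lemma gives a decomposition w = xyz where |xy| ≤ p and |y| > 0.
Because |xy| ≤ p and w begins with p copies of 0, we have y = 0^k with 1 ≤ k ≤ p.
Pump with i = 2: xy^2z = 0^{p+k} 1^p. Now n = p+k > p = m, so the condition n ≤ m fails. Thus xy^2z ∉ L.
This contradicts the pumping lemma, so L is not regular.

0^{p+k} 1^p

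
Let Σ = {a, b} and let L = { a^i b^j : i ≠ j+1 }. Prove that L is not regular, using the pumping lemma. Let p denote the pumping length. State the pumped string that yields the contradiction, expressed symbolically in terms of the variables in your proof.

a^{p+p!} b^{p+p!-1}

Suppose for contradiction that L is regular, and let p be the pumping length.
Choose w = a^p b^{p+p!-1}. Since p ≠ (p+p!-1)+1 = p+p!, w ∈ L; and |w| ≥ p.
By the pumping lemma, w = xyz with |xy| ≤ p and y is nonempty.
Since the first p symbols of w are all a's and |xy| ≤ p, y lies entirely in the leading a-block: y = a^k for some k with 1 ≤ k ≤ p.
Since 1 ≤ k ≤ p, k divides p!; set t = 1 + p!/k. Then xy^t z has p + (p!/k)·k = p + p! copies of a. Now the a-count is p+p! and (b-count)+1 = (p+p!-1)+1 = p+p!, so i ≠ j+1 fails. So xy^t z = a^{p+p!} b^{p+p!-1} ∉ L.
Contradiction. Therefore L is not regular.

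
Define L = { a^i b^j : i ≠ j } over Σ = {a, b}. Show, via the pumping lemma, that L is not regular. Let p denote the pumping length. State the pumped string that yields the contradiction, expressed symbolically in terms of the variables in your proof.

a^{p+p!} b^{p+p!}

Suppose for contradiction that L is regular, and let p be the pumping length.
Choose w = a^p b^{p+p!}. Since p ≠ p+p!, w ∈ L; and |w| ≥ p.
Write w = xyz as guaranteed by the lemma, with |xy| ≤ p and |y| ≥ 1.
Because |xy| ≤ p and w begins with p copies of a, we have y = a^k with 1 ≤ k ≤ p.
Since 1 ≤ k ≤ p, k divides p!; set t = 1 + p!/k. Then xy^t z has p + (p!/k)·k = p + p! copies of a. Now the a-count equals the b-count, so i ≠ j fails. So xy^t z = a^{p+p!} b^{p+p!} ∉ L.
Contradiction. Therefore L is not regular.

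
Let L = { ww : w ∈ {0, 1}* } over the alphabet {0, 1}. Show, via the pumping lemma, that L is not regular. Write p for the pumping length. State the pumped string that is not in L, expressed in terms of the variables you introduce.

0^{p+k} 1^p 0^p 1^p

Toward a contradiction, assume L is regular with pumping length p.
Take w = 0^p 1^p 0^p 1^p = uu where u = 0^p1^p; then w ∈ L and |w| = 4p ≥ p.
The pumping lemma gives a decomposition w = xyz where |xy| ≤ p and |y| > 0.
Since the first p symbols of w are all 0's and |xy| ≤ p, y lies entirely in the leading 0-block: y = 0^k for some k with 1 ≤ k ≤ p.
Pump with i = 2: xy^2z = 0^{p+k} 1^p 0^p 1^p, of length 4p+k. Suppose this equals vv. The string starts with 0 and ends with 1, so v does too; thus the boundary between the two copies of v is a 1→0 transition. There is exactly one such transition, at position 2p+k, so |v| = 2p+k and |vv| = 4p+2k ≠ 4p+k since k ≥ 1. So xy^2z ∉ L.
This contradicts the pumping lemma, so L is not regular.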